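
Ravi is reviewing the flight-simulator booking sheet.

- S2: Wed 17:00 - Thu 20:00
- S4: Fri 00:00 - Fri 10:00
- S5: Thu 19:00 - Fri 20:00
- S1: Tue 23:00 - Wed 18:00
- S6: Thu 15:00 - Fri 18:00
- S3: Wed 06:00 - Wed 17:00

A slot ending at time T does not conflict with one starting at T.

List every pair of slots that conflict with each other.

S1 & S2, S1 & S3, S2 & S5, S2 & S6, S4 & S5, S4 & S6, S5 & S6

Sorted by start: S1, S3, S2, S6, S5, S4.
S3 starts before S1 ends → S1 and S3 overlap.
S2 starts before S1 ends → S1 and S2 overlap.
S6 starts after S1 ends; S1 is clear from here.
S2 starts exactly when S3 ends (back-to-back, no overlap); S3 is clear from here.
S6 starts before S2 ends → S2 and S6 overlap.
S5 starts before S2 ends → S2 and S5 overlap.
S4 starts after S2 ends.
S5 starts before S6 ends → S6 and S5 overlap.
S4 starts before S6 ends → S6 and S4 overlap.
S4 starts before S5 ends → S5 and S4 overlap.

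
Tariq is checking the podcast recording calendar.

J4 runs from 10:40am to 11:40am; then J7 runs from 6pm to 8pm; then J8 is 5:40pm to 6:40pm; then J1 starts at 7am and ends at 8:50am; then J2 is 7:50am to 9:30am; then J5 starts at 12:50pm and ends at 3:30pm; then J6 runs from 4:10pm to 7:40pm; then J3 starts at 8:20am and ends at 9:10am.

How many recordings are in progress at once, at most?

3

Sort all start/end points and keep a running count:
7am start J1 → 1
7:50am start J2 → 2
8:20am start J3 → 3
8:50am end J1 → 2
9:10am end J3 → 1
9:30am end J2 → 0
10:40am start J4 → 1
11:40am end J4 → 0
12:50pm start J5 → 1
3:30pm end J5 → 0
4:10pm start J6 → 1
5:40pm start J8 → 2
6pm start J7 → 3
6:40pm end J8 → 2
7:40pm end J6 → 1
8pm end J7 → 0
Peak is 3, at 8:20am (J1, J2, J3).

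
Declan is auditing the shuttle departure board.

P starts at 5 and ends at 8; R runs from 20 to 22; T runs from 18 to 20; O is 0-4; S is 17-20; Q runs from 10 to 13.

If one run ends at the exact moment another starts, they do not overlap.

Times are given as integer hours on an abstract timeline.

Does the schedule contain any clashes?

Sorted by start: O, P, Q, S, T, R.
P starts after O ends; O is clear from here.
Q starts after P ends; P is clear from here.
S starts after Q ends; Q is clear from here.
T starts before S ends → S and T overlap.
That's a conflict, so the schedule is not conflict-free.

Yes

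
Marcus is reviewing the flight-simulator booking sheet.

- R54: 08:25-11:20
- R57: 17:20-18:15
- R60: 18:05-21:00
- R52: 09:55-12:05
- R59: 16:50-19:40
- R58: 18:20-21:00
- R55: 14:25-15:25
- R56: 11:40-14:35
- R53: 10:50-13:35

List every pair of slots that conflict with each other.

R52 & R53, R52 & R54, R52 & R56, R53 & R54, R53 & R56, R55 & R56, R57 & R59, R57 & R60, R58 & R59, R58 & R60, R59 & R60

Sorted by start: R54, R52, R53, R56, R55, R59, R57, R60, R58.
R52 starts before R54 ends → R54 and R52 overlap.
R53 starts before R54 ends → R54 and R53 overlap.
R56 starts after R54 ends, so nothing later overlaps R54 either.
R53 starts before R52 ends → R52 and R53 overlap.
R56 starts before R52 ends → R52 and R56 overlap.
R55 starts after R52 ends, so nothing later overlaps R52 either.
R56 starts before R53 ends → R53 and R56 overlap.
R55 starts after R53 ends, so nothing later overlaps R53 either.
R55 starts before R56 ends → R56 and R55 overlap.
R59 starts after R56 ends, so nothing later overlaps R56 either.
R59 starts after R55 ends, so nothing later overlaps R55 either.
R57 starts before R59 ends → R59 and R57 overlap.
R60 starts before R59 ends → R59 and R60 overlap.
R58 starts before R59 ends → R59 and R58 overlap.
R60 starts before R57 ends → R57 and R60 overlap.
R58 starts after R57 ends.
R58 starts before R60 ends → R60 and R58 overlap.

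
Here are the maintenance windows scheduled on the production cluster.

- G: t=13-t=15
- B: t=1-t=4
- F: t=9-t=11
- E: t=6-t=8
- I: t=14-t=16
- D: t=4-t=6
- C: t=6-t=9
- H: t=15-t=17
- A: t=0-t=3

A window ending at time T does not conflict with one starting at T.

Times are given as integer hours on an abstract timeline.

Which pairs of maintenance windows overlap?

A & B, C & E, G & I, H & I

Sorted by start: A, B, D, C, E, F, G, I, H.
B starts before A ends → A and B overlap.
D starts after A ends; A is clear from here.
D starts exactly when B ends (back-to-back, no overlap); B is clear from here.
C starts exactly when D ends (back-to-back, no overlap); D is clear from here.
E starts before C ends → C and E overlap.
F starts exactly when C ends (back-to-back, no overlap); C is clear from here.
F starts after E ends; E is clear from here.
G starts after F ends; F is clear from here.
I starts before G ends → G and I overlap.
H starts exactly when G ends (back-to-back, no overlap).
H starts before I ends → I and H overlap.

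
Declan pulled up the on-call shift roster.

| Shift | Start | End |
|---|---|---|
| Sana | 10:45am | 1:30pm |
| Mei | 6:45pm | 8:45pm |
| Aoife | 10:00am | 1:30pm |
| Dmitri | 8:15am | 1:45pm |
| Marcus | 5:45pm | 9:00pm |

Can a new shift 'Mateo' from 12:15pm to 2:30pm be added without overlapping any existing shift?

Dmitri: starts 8:15am before Mateo ends 2:30pm, and ends 1:45pm after Mateo starts 12:15pm → overlap.
Aoife: starts 10:00am before Mateo ends 2:30pm, and ends 1:30pm after Mateo starts 12:15pm → overlap.
Sana: starts 10:45am before Mateo ends 2:30pm, and ends 1:30pm after Mateo starts 12:15pm → overlap.
Marcus: starts 5:45pm at or after Mateo ends 2:30pm → clear.
Mei: starts 6:45pm at or after Mateo ends 2:30pm → clear.
Mateo overlaps Aoife, Sana, Dmitri.

No — it overlaps Aoife, Dmitri, Sana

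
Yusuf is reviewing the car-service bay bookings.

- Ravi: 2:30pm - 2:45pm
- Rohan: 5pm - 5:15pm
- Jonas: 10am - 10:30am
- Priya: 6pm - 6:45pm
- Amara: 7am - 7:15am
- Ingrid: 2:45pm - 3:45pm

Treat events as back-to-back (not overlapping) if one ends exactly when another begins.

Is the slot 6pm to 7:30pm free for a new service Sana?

No — it overlaps Priya

Amara: ends 7:15am at or before Sana starts 6pm → clear.
Jonas: ends 10:30am at or before Sana starts 6pm → clear.
Ravi: ends 2:45pm at or before Sana starts 6pm → clear.
Ingrid: ends 3:45pm at or before Sana starts 6pm → clear.
Rohan: ends 5:15pm at or before Sana starts 6pm → clear.
Priya: starts 6pm before Sana ends 7:30pm, and ends 6:45pm after Sana starts 6pm → overlap.
Sana overlaps Priya.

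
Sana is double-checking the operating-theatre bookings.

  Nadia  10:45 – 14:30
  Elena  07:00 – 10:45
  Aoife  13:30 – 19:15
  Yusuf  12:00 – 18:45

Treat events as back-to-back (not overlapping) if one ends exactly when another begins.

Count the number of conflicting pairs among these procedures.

Sorted by start: Elena, Nadia, Yusuf, Aoife.
Nadia starts exactly when Elena ends (back-to-back, no overlap), so nothing later overlaps Elena either.
Yusuf starts before Nadia ends → Nadia and Yusuf overlap.
Aoife starts before Nadia ends → Nadia and Aoife overlap.
Aoife starts before Yusuf ends → Yusuf and Aoife overlap.
Overlapping pairs: Aoife & Nadia, Aoife & Yusuf, Nadia & Yusuf — 3 in total.

3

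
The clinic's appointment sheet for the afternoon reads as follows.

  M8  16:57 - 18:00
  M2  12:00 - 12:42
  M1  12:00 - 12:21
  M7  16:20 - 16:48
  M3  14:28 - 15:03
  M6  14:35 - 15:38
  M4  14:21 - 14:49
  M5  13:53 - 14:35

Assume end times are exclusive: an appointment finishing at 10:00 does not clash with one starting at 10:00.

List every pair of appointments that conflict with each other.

Sorted by start: M1, M2, M5, M4, M3, M6, M7, M8.
M2 starts before M1 ends → M1 and M2 overlap.
M5 starts after M1 ends, so M1 has no further overlaps.
M5 starts after M2 ends, so M2 has no further overlaps.
M4 starts before M5 ends → M5 and M4 overlap.
M3 starts before M5 ends → M5 and M3 overlap.
M6 starts exactly when M5 ends (back-to-back, no overlap), so M5 has no further overlaps.
M3 starts before M4 ends → M4 and M3 overlap.
M6 starts before M4 ends → M4 and M6 overlap.
M7 starts after M4 ends, so M4 has no further overlaps.
M6 starts before M3 ends → M3 and M6 overlap.
M7 starts after M3 ends, so M3 has no further overlaps.
M7 starts after M6 ends, so M6 has no further overlaps.
M8 starts after M7 ends.

M1 & M2, M3 & M4, M3 & M5, M3 & M6, M4 & M5, M4 & M6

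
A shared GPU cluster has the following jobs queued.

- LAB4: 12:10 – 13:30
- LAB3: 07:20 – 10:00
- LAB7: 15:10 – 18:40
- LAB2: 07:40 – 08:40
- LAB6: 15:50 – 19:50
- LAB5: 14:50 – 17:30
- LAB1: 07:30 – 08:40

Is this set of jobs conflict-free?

No

Sorted by start: LAB3, LAB1, LAB2, LAB4, LAB5, LAB7, LAB6.
LAB1 starts before LAB3 ends → LAB3 and LAB1 overlap.
That's a conflict, so the schedule is not conflict-free.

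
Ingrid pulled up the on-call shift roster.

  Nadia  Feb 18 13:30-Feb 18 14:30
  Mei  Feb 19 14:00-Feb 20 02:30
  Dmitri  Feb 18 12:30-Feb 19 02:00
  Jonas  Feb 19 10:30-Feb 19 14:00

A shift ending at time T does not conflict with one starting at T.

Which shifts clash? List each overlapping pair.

Dmitri & Nadia

Sorted by start: Dmitri, Nadia, Jonas, Mei.
Nadia starts before Dmitri ends → Dmitri and Nadia overlap.
Jonas starts after Dmitri ends; Dmitri is clear from here.
Jonas starts after Nadia ends; Nadia is clear from here.
Mei starts exactly when Jonas ends (back-to-back, no overlap).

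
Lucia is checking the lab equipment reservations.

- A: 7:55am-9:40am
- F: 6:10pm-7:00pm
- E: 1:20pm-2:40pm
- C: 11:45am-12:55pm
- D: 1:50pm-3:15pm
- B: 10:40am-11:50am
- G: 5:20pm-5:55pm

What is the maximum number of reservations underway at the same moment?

Walk through starts and ends in time order (an end at T is processed before a start at T):
7:55am start A → 1
9:40am end A → 0
10:40am start B → 1
11:45am start C → 2
11:50am end B → 1
12:55pm end C → 0
1:20pm start E → 1
1:50pm start D → 2
2:40pm end E → 1
3:15pm end D → 0
5:20pm start G → 1
5:55pm end G → 0
6:10pm start F → 1
7:00pm end F → 0
Peak is 2, at 11:45am (B, C).

2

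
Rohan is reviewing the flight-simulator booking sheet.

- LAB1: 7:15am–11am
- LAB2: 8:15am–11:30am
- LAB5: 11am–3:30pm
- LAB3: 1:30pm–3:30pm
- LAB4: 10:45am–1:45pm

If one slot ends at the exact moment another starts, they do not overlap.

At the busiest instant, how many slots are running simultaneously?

3

Sort all start/end points and keep a running count:
7:15am start LAB1 → 1
8:15am start LAB2 → 2
10:45am start LAB4 → 3
11am end LAB1 → 2
11am start LAB5 → 3
11:30am end LAB2 → 2
1:30pm start LAB3 → 3
1:45pm end LAB4 → 2
3:30pm end LAB3 → 1
3:30pm end LAB5 → 0
Peak is 3, at 10:45am (LAB1, LAB2, LAB4).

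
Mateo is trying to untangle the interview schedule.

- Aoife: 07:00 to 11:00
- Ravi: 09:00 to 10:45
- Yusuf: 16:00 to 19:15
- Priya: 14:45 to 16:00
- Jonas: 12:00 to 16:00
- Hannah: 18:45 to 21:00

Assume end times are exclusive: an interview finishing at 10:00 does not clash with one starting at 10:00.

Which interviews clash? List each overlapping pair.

Sorted by start: Aoife, Ravi, Jonas, Priya, Yusuf, Hannah.
Ravi starts before Aoife ends → Aoife and Ravi overlap.
Jonas starts after Aoife ends, so nothing later overlaps Aoife either.
Jonas starts after Ravi ends, so nothing later overlaps Ravi either.
Priya starts before Jonas ends → Jonas and Priya overlap.
Yusuf starts exactly when Jonas ends (back-to-back, no overlap), so nothing later overlaps Jonas either.
Yusuf starts exactly when Priya ends (back-to-back, no overlap), so nothing later overlaps Priya either.
Hannah starts before Yusuf ends → Yusuf and Hannah overlap.

Aoife & Ravi, Hannah & Yusuf, Jonas & Priya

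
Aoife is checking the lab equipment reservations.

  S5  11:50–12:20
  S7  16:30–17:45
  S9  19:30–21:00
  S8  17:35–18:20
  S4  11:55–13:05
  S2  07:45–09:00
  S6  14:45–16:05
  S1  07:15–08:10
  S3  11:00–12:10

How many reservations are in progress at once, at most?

3

Sweep the timeline, counting +1 at each start and −1 at each end (ends before starts at a tie):
07:15 start S1 → 1
07:45 start S2 → 2
08:10 end S1 → 1
09:00 end S2 → 0
11:00 start S3 → 1
11:50 start S5 → 2
11:55 start S4 → 3
12:10 end S3 → 2
12:20 end S5 → 1
13:05 end S4 → 0
14:45 start S6 → 1
16:05 end S6 → 0
16:30 start S7 → 1
17:35 start S8 → 2
17:45 end S7 → 1
18:20 end S8 → 0
19:30 start S9 → 1
21:00 end S9 → 0
Peak is 3, at 11:55 (S3, S4, S5).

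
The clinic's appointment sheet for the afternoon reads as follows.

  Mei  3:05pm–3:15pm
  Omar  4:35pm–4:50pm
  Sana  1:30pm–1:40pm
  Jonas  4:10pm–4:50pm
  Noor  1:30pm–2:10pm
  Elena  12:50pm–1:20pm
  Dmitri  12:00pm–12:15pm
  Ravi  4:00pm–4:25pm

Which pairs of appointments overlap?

Sorted by start: Dmitri, Elena, Noor, Sana, Mei, Ravi, Jonas, Omar.
Elena starts after Dmitri ends — done with Dmitri.
Noor starts after Elena ends — done with Elena.
Sana starts before Noor ends → Noor and Sana overlap.
Mei starts after Noor ends — done with Noor.
Mei starts after Sana ends — done with Sana.
Ravi starts after Mei ends — done with Mei.
Jonas starts before Ravi ends → Ravi and Jonas overlap.
Omar starts after Ravi ends.
Omar starts before Jonas ends → Jonas and Omar overlap.

Jonas & Omar, Jonas & Ravi, Noor & Sana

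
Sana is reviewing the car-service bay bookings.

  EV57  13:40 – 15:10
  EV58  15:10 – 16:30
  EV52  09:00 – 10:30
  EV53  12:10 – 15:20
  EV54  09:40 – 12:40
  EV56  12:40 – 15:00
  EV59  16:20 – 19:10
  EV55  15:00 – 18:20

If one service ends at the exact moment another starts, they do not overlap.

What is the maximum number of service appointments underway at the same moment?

3

Sweep the timeline, counting +1 at each start and −1 at each end (ends before starts at a tie):
09:00 start EV52 → 1
09:40 start EV54 → 2
10:30 end EV52 → 1
12:10 start EV53 → 2
12:40 end EV54 → 1
12:40 start EV56 → 2
13:40 start EV57 → 3
15:00 end EV56 → 2
15:00 start EV55 → 3
15:10 end EV57 → 2
15:10 start EV58 → 3
15:20 end EV53 → 2
16:20 start EV59 → 3
16:30 end EV58 → 2
18:20 end EV55 → 1
19:10 end EV59 → 0
Peak is 3, at 13:40 (EV53, EV56, EV57).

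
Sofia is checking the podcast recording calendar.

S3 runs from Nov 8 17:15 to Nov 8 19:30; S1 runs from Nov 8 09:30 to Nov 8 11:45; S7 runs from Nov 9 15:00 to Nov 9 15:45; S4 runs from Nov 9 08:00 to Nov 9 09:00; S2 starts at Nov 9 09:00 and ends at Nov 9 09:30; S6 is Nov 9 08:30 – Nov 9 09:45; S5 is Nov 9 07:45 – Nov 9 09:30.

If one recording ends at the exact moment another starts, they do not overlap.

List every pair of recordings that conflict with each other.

Sorted by start: S1, S3, S5, S4, S6, S2, S7.
S3 starts after S1 ends, so S1 has no further overlaps.
S5 starts after S3 ends, so S3 has no further overlaps.
S4 starts before S5 ends → S5 and S4 overlap.
S6 starts before S5 ends → S5 and S6 overlap.
S2 starts before S5 ends → S5 and S2 overlap.
S7 starts after S5 ends.
S6 starts before S4 ends → S4 and S6 overlap.
S2 starts exactly when S4 ends (back-to-back, no overlap), so S4 has no further overlaps.
S2 starts before S6 ends → S6 and S2 overlap.
S7 starts after S6 ends.
S7 starts after S2 ends.

S2 & S5, S2 & S6, S4 & S5, S4 & S6, S5 & S6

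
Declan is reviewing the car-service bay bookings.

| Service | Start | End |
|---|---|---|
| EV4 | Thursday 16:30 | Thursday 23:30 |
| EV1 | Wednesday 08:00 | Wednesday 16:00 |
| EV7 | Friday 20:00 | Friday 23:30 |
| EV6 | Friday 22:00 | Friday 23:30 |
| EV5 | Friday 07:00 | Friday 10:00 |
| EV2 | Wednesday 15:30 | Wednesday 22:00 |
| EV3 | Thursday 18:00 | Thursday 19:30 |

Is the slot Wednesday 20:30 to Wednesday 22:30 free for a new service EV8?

EV1: ends Wednesday 16:00 at or before EV8 starts Wednesday 20:30 → clear.
EV2: starts Wednesday 15:30 before EV8 ends Wednesday 22:30, and ends Wednesday 22:00 after EV8 starts Wednesday 20:30 → overlap.
EV4: starts Thursday 16:30 at or after EV8 ends Wednesday 22:30 → clear.
EV3: starts Thursday 18:00 at or after EV8 ends Wednesday 22:30 → clear.
EV5: starts Friday 07:00 at or after EV8 ends Wednesday 22:30 → clear.
EV7: starts Friday 20:00 at or after EV8 ends Wednesday 22:30 → clear.
EV6: starts Friday 22:00 at or after EV8 ends Wednesday 22:30 → clear.
EV8 overlaps EV2.

No — it overlaps EV2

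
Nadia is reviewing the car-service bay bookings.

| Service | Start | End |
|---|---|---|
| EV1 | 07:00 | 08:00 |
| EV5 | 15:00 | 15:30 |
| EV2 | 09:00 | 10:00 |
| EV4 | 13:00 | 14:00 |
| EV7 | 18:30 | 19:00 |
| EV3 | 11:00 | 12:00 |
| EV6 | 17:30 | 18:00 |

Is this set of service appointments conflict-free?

Sorted by start: EV1, EV2, EV3, EV4, EV5, EV6, EV7.
EV2 starts after EV1 ends, so EV1 has no further overlaps.
EV3 starts after EV2 ends, so EV2 has no further overlaps.
EV4 starts after EV3 ends, so EV3 has no further overlaps.
EV5 starts after EV4 ends, so EV4 has no further overlaps.
EV6 starts after EV5 ends, so EV5 has no further overlaps.
EV7 starts after EV6 ends.
Every pair is clear; the schedule has no overlaps.

Yes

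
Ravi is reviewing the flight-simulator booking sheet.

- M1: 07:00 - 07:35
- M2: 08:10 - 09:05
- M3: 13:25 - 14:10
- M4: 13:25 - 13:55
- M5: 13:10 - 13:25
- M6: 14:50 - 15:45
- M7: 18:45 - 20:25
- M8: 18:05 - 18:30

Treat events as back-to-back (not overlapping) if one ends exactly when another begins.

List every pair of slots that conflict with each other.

Sorted by start: M1, M2, M5, M3, M4, M6, M8, M7.
M2 starts after M1 ends; M1 is clear from here.
M5 starts after M2 ends; M2 is clear from here.
M3 starts exactly when M5 ends (back-to-back, no overlap); M5 is clear from here.
M4 starts before M3 ends → M3 and M4 overlap.
M6 starts after M3 ends; M3 is clear from here.
M6 starts after M4 ends; M4 is clear from here.
M8 starts after M6 ends; M6 is clear from here.
M7 starts after M8 ends.

M3 & M4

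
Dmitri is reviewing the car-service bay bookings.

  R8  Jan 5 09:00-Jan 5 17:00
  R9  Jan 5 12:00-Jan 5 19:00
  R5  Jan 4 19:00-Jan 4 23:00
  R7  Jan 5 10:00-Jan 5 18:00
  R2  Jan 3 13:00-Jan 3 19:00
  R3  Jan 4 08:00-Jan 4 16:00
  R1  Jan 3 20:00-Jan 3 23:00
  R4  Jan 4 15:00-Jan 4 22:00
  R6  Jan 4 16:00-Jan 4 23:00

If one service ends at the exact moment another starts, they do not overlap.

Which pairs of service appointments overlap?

R3 & R4, R4 & R5, R4 & R6, R5 & R6, R7 & R8, R7 & R9, R8 & R9

Sorted by start: R2, R1, R3, R4, R6, R5, R8, R7, R9.
R1 starts after R2 ends — done with R2.
R3 starts after R1 ends — done with R1.
R4 starts before R3 ends → R3 and R4 overlap.
R6 starts exactly when R3 ends (back-to-back, no overlap) — done with R3.
R6 starts before R4 ends → R4 and R6 overlap.
R5 starts before R4 ends → R4 and R5 overlap.
R8 starts after R4 ends — done with R4.
R5 starts before R6 ends → R6 and R5 overlap.
R8 starts after R6 ends — done with R6.
R8 starts after R5 ends — done with R5.
R7 starts before R8 ends → R8 and R7 overlap.
R9 starts before R8 ends → R8 and R9 overlap.
R9 starts before R7 ends → R7 and R9 overlap.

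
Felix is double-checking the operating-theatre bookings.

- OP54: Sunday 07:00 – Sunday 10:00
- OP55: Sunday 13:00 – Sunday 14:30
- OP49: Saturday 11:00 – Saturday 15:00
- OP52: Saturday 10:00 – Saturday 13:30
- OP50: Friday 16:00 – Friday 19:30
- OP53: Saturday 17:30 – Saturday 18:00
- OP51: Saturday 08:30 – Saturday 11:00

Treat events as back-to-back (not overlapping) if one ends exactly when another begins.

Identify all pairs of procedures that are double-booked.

OP49 & OP52, OP51 & OP52

Check each pair: they overlap iff neither finishes before the other starts.
Sorted by start: OP50, OP51, OP52, OP49, OP53, OP54, OP55.
OP51 starts after OP50 ends; OP50 is clear from here.
OP52 starts before OP51 ends → OP51 and OP52 overlap.
OP49 starts exactly when OP51 ends (back-to-back, no overlap); OP51 is clear from here.
OP49 starts before OP52 ends → OP52 and OP49 overlap.
OP53 starts after OP52 ends; OP52 is clear from here.
OP53 starts after OP49 ends; OP49 is clear from here.
OP54 starts after OP53 ends; OP53 is clear from here.
OP55 starts after OP54 ends.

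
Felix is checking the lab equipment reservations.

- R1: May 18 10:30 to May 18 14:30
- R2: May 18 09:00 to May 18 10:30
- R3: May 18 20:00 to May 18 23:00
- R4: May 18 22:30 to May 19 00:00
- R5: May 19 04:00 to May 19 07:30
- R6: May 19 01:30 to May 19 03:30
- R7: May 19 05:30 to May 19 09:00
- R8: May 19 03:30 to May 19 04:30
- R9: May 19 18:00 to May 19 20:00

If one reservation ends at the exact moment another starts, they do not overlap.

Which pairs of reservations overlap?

R3 & R4, R5 & R7, R5 & R8

Sorted by start: R2, R1, R3, R4, R6, R8, R5, R7, R9.
R1 starts exactly when R2 ends (back-to-back, no overlap), so R2 has no further overlaps.
R3 starts after R1 ends, so R1 has no further overlaps.
R4 starts before R3 ends → R3 and R4 overlap.
R6 starts after R3 ends, so R3 has no further overlaps.
R6 starts after R4 ends, so R4 has no further overlaps.
R8 starts exactly when R6 ends (back-to-back, no overlap), so R6 has no further overlaps.
R5 starts before R8 ends → R8 and R5 overlap.
R7 starts after R8 ends, so R8 has no further overlaps.
R7 starts before R5 ends → R5 and R7 overlap.
R9 starts after R5 ends.
R9 starts after R7 ends.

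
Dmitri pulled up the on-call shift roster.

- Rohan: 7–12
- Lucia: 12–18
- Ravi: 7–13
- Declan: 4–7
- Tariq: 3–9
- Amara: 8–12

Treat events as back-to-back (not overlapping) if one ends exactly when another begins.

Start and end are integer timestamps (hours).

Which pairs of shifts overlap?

Sorted by start: Tariq, Declan, Rohan, Ravi, Amara, Lucia.
Declan starts before Tariq ends → Tariq and Declan overlap.
Rohan starts before Tariq ends → Tariq and Rohan overlap.
Ravi starts before Tariq ends → Tariq and Ravi overlap.
Amara starts before Tariq ends → Tariq and Amara overlap.
Lucia starts after Tariq ends.
Rohan starts exactly when Declan ends (back-to-back, no overlap) — done with Declan.
Ravi starts before Rohan ends → Rohan and Ravi overlap.
Amara starts before Rohan ends → Rohan and Amara overlap.
Lucia starts exactly when Rohan ends (back-to-back, no overlap).
Amara starts before Ravi ends → Ravi and Amara overlap.
Lucia starts before Ravi ends → Ravi and Lucia overlap.
Lucia starts exactly when Amara ends (back-to-back, no overlap).

Amara & Ravi, Amara & Rohan, Amara & Tariq, Declan & Tariq, Lucia & Ravi, Ravi & Rohan, Ravi & Tariq, Rohan & Tariq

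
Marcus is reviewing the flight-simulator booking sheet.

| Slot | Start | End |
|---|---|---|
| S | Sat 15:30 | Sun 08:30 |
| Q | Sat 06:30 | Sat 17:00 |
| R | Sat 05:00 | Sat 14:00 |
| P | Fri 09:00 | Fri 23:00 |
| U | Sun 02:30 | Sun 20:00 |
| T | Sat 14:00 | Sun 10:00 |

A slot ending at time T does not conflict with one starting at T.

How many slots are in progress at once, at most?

3

Sweep the timeline, counting +1 at each start and −1 at each end (ends before starts at a tie):
Fri 09:00 start P → 1
Fri 23:00 end P → 0
Sat 05:00 start R → 1
Sat 06:30 start Q → 2
Sat 14:00 end R → 1
Sat 14:00 start T → 2
Sat 15:30 start S → 3
Sat 17:00 end Q → 2
Sun 02:30 start U → 3
Sun 08:30 end S → 2
Sun 10:00 end T → 1
Sun 20:00 end U → 0
Peak is 3, at Sat 15:30 (Q, S, T).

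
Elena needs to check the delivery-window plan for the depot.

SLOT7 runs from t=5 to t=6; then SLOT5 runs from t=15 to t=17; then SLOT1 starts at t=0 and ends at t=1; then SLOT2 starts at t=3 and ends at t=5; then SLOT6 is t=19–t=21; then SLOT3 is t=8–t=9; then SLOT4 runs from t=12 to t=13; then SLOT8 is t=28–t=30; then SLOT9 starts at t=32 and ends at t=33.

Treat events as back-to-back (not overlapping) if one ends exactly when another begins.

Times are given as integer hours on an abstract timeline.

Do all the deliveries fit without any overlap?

Sorted by start: SLOT1, SLOT2, SLOT7, SLOT3, SLOT4, SLOT5, SLOT6, SLOT8, SLOT9.
SLOT2 starts after SLOT1 ends, so nothing later overlaps SLOT1 either.
SLOT7 starts exactly when SLOT2 ends (back-to-back, no overlap), so nothing later overlaps SLOT2 either.
SLOT3 starts after SLOT7 ends, so nothing later overlaps SLOT7 either.
SLOT4 starts after SLOT3 ends, so nothing later overlaps SLOT3 either.
SLOT5 starts after SLOT4 ends, so nothing later overlaps SLOT4 either.
SLOT6 starts after SLOT5 ends, so nothing later overlaps SLOT5 either.
SLOT8 starts after SLOT6 ends, so nothing later overlaps SLOT6 either.
SLOT9 starts after SLOT8 ends.
Every pair is clear; the schedule has no overlaps.

Yes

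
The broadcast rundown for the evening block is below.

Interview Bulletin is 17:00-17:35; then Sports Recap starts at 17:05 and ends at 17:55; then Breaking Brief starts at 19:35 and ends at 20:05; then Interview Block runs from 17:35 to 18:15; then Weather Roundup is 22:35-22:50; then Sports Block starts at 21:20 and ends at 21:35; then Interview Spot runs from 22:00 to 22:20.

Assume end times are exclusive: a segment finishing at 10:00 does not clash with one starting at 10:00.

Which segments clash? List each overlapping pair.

Sorted by start: Interview Bulletin, Sports Recap, Interview Block, Breaking Brief, Sports Block, Interview Spot, Weather Roundup.
Sports Recap starts before Interview Bulletin ends → Interview Bulletin and Sports Recap overlap.
Interview Block starts exactly when Interview Bulletin ends (back-to-back, no overlap), so nothing later overlaps Interview Bulletin either.
Interview Block starts before Sports Recap ends → Sports Recap and Interview Block overlap.
Breaking Brief starts after Sports Recap ends, so nothing later overlaps Sports Recap either.
Breaking Brief starts after Interview Block ends, so nothing later overlaps Interview Block either.
Sports Block starts after Breaking Brief ends, so nothing later overlaps Breaking Brief either.
Interview Spot starts after Sports Block ends, so nothing later overlaps Sports Block either.
Weather Roundup starts after Interview Spot ends.

Interview Block & Sports Recap, Interview Bulletin & Sports Recap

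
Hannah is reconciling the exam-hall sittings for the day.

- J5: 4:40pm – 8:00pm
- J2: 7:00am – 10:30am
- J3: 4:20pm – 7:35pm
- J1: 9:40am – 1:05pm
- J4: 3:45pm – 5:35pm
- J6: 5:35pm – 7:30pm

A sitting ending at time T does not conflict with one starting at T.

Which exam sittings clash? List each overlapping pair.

Sorted by start: J2, J1, J4, J3, J5, J6.
J1 starts before J2 ends → J2 and J1 overlap.
J4 starts after J2 ends, so nothing later overlaps J2 either.
J4 starts after J1 ends, so nothing later overlaps J1 either.
J3 starts before J4 ends → J4 and J3 overlap.
J5 starts before J4 ends → J4 and J5 overlap.
J6 starts exactly when J4 ends (back-to-back, no overlap).
J5 starts before J3 ends → J3 and J5 overlap.
J6 starts before J3 ends → J3 and J6 overlap.
J6 starts before J5 ends → J5 and J6 overlap.

J1 & J2, J3 & J4, J3 & J5, J3 & J6, J4 & J5, J5 & J6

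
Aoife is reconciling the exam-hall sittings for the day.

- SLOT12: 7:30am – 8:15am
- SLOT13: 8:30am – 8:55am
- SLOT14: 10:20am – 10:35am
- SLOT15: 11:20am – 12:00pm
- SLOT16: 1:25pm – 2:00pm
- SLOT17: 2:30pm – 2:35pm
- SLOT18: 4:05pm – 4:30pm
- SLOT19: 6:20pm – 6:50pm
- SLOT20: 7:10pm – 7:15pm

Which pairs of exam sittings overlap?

Two intervals overlap when each starts before the other ends.
Sorted by start: SLOT12, SLOT13, SLOT14, SLOT15, SLOT16, SLOT17, SLOT18, SLOT19, SLOT20.
SLOT13 starts after SLOT12 ends, so nothing later overlaps SLOT12 either.
SLOT14 starts after SLOT13 ends, so nothing later overlaps SLOT13 either.
SLOT15 starts after SLOT14 ends, so nothing later overlaps SLOT14 either.
SLOT16 starts after SLOT15 ends, so nothing later overlaps SLOT15 either.
SLOT17 starts after SLOT16 ends, so nothing later overlaps SLOT16 either.
SLOT18 starts after SLOT17 ends, so nothing later overlaps SLOT17 either.
SLOT19 starts after SLOT18 ends, so nothing later overlaps SLOT18 either.
SLOT20 starts after SLOT19 ends.

no conflicts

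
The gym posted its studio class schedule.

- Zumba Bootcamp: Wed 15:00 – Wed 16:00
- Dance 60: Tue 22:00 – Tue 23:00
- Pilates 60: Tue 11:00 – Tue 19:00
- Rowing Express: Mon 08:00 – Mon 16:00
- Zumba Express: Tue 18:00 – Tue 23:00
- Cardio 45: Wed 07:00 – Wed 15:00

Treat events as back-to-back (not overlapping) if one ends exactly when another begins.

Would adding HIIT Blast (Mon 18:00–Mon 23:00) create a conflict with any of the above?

Rowing Express: ends Mon 16:00 at or before HIIT Blast starts Mon 18:00 → clear.
Pilates 60: starts Tue 11:00 at or after HIIT Blast ends Mon 23:00 → clear.
Zumba Express: starts Tue 18:00 at or after HIIT Blast ends Mon 23:00 → clear.
Dance 60: starts Tue 22:00 at or after HIIT Blast ends Mon 23:00 → clear.
Cardio 45: starts Wed 07:00 at or after HIIT Blast ends Mon 23:00 → clear.
Zumba Bootcamp: starts Wed 15:00 at or after HIIT Blast ends Mon 23:00 → clear.

No — it doesn't clash with anything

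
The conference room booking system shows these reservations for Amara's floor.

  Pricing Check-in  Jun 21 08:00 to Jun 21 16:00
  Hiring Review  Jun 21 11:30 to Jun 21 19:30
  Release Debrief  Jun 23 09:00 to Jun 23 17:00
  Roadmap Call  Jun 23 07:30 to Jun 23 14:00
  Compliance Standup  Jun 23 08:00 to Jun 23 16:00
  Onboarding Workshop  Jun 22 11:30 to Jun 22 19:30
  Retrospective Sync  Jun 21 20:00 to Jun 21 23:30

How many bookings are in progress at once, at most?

3

Walk through starts and ends in time order (an end at T is processed before a start at T):
Jun 21 08:00 start Pricing Check-in → 1
Jun 21 11:30 start Hiring Review → 2
Jun 21 16:00 end Pricing Check-in → 1
Jun 21 19:30 end Hiring Review → 0
Jun 21 20:00 start Retrospective Sync → 1
Jun 21 23:30 end Retrospective Sync → 0
Jun 22 11:30 start Onboarding Workshop → 1
Jun 22 19:30 end Onboarding Workshop → 0
Jun 23 07:30 start Roadmap Call → 1
Jun 23 08:00 start Compliance Standup → 2
Jun 23 09:00 start Release Debrief → 3
Jun 23 14:00 end Roadmap Call → 2
Jun 23 16:00 end Compliance Standup → 1
Jun 23 17:00 end Release Debrief → 0
Peak is 3, at Jun 23 09:00 (Compliance Standup, Release Debrief, Roadmap Call).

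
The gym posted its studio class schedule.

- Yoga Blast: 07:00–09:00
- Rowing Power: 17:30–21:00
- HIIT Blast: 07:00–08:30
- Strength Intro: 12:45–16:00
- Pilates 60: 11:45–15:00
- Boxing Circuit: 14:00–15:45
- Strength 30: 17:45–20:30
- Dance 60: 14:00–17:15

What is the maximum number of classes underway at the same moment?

4

Walk through starts and ends in time order (an end at T is processed before a start at T):
07:00 start HIIT Blast → 1
07:00 start Yoga Blast → 2
08:30 end HIIT Blast → 1
09:00 end Yoga Blast → 0
11:45 start Pilates 60 → 1
12:45 start Strength Intro → 2
14:00 start Boxing Circuit → 3
14:00 start Dance 60 → 4
15:00 end Pilates 60 → 3
15:45 end Boxing Circuit → 2
16:00 end Strength Intro → 1
17:15 end Dance 60 → 0
17:30 start Rowing Power → 1
17:45 start Strength 30 → 2
20:30 end Strength 30 → 1
21:00 end Rowing Power → 0
Peak is 4, at 14:00 (Boxing Circuit, Dance 60, Pilates 60, Strength Intro).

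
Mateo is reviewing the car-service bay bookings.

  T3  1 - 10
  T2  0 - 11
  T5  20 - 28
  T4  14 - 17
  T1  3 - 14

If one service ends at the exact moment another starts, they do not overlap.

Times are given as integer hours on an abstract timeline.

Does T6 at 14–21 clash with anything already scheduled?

Yes — it overlaps T4, T5

T2: ends 11 at or before T6 starts 14 → clear.
T3: ends 10 at or before T6 starts 14 → clear.
T1: ends 14 at or before T6 starts 14 → clear.
T4: starts 14 before T6 ends 21, and ends 17 after T6 starts 14 → overlap.
T5: starts 20 before T6 ends 21, and ends 28 after T6 starts 14 → overlap.
T6 overlaps T4, T5.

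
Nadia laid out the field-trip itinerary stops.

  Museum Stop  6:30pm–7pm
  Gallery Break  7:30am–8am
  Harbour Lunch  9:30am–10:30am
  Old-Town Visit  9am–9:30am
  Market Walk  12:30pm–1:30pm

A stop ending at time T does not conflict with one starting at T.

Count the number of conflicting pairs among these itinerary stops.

Sorted by start: Gallery Break, Old-Town Visit, Harbour Lunch, Market Walk, Museum Stop.
Old-Town Visit starts after Gallery Break ends; Gallery Break is clear from here.
Harbour Lunch starts exactly when Old-Town Visit ends (back-to-back, no overlap); Old-Town Visit is clear from here.
Market Walk starts after Harbour Lunch ends; Harbour Lunch is clear from here.
Museum Stop starts after Market Walk ends.
No pair overlaps.

0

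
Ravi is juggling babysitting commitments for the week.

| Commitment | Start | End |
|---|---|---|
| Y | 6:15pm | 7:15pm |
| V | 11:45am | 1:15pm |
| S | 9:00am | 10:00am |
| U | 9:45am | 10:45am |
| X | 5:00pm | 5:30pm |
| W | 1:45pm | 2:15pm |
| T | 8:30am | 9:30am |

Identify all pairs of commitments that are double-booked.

Sorted by start: T, S, U, V, W, X, Y.
S starts before T ends → T and S overlap.
U starts after T ends — done with T.
U starts before S ends → S and U overlap.
V starts after S ends — done with S.
V starts after U ends — done with U.
W starts after V ends — done with V.
X starts after W ends — done with W.
Y starts after X ends.

S & T, S & U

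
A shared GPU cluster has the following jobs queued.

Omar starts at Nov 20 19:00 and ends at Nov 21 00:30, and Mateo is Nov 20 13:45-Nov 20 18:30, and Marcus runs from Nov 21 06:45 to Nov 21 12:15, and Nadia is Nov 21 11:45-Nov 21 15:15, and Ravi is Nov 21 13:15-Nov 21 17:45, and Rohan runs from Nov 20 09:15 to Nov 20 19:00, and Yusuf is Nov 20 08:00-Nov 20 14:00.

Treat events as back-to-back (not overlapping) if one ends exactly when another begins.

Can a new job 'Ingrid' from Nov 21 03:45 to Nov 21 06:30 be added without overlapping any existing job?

Yes — the slot is free

Yusuf: ends Nov 20 14:00 at or before Ingrid starts Nov 21 03:45 → clear.
Rohan: ends Nov 20 19:00 at or before Ingrid starts Nov 21 03:45 → clear.
Mateo: ends Nov 20 18:30 at or before Ingrid starts Nov 21 03:45 → clear.
Omar: ends Nov 21 00:30 at or before Ingrid starts Nov 21 03:45 → clear.
Marcus: starts Nov 21 06:45 at or after Ingrid ends Nov 21 06:30 → clear.
Nadia: starts Nov 21 11:45 at or after Ingrid ends Nov 21 06:30 → clear.
Ravi: starts Nov 21 13:15 at or after Ingrid ends Nov 21 06:30 → clear.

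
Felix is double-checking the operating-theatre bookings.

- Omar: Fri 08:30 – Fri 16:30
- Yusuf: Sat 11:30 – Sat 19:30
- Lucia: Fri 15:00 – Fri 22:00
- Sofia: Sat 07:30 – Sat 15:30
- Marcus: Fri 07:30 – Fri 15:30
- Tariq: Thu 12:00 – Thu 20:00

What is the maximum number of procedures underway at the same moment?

3

Sweep the timeline, counting +1 at each start and −1 at each end (ends before starts at a tie):
Thu 12:00 start Tariq → 1
Thu 20:00 end Tariq → 0
Fri 07:30 start Marcus → 1
Fri 08:30 start Omar → 2
Fri 15:00 start Lucia → 3
Fri 15:30 end Marcus → 2
Fri 16:30 end Omar → 1
Fri 22:00 end Lucia → 0
Sat 07:30 start Sofia → 1
Sat 11:30 start Yusuf → 2
Sat 15:30 end Sofia → 1
Sat 19:30 end Yusuf → 0
Peak is 3, at Fri 15:00 (Lucia, Marcus, Omar).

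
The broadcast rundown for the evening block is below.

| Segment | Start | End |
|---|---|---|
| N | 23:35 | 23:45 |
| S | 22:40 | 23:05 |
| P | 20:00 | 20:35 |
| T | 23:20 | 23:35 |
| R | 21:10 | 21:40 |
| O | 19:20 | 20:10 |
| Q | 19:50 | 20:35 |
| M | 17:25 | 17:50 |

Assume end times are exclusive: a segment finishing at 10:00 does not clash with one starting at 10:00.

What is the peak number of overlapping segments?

Sort all start/end points and keep a running count:
17:25 start M → 1
17:50 end M → 0
19:20 start O → 1
19:50 start Q → 2
20:00 start P → 3
20:10 end O → 2
20:35 end P → 1
20:35 end Q → 0
21:10 start R → 1
21:40 end R → 0
22:40 start S → 1
23:05 end S → 0
23:20 start T → 1
23:35 end T → 0
23:35 start N → 1
23:45 end N → 0
Peak is 3, at 20:00 (O, P, Q).

3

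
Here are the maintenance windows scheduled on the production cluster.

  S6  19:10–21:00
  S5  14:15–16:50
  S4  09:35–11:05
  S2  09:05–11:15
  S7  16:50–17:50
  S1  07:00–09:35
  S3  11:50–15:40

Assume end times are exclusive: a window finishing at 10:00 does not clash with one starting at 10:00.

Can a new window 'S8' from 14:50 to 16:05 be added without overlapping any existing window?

S1: ends 09:35 at or before S8 starts 14:50 → clear.
S2: ends 11:15 at or before S8 starts 14:50 → clear.
S4: ends 11:05 at or before S8 starts 14:50 → clear.
S3: starts 11:50 before S8 ends 16:05, and ends 15:40 after S8 starts 14:50 → overlap.
S5: starts 14:15 before S8 ends 16:05, and ends 16:50 after S8 starts 14:50 → overlap.
S7: starts 16:50 at or after S8 ends 16:05 → clear.
S6: starts 19:10 at or after S8 ends 16:05 → clear.
S8 overlaps S3, S5.

No — it overlaps S3, S5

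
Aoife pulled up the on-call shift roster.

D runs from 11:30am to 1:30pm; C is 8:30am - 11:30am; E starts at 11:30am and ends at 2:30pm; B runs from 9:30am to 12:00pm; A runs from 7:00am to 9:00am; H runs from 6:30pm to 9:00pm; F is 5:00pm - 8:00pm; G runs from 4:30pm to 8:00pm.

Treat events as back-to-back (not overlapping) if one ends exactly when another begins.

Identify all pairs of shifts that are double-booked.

A & C, B & C, B & D, B & E, D & E, F & G, F & H, G & H

Sorted by start: A, C, B, D, E, G, F, H.
C starts before A ends → A and C overlap.
B starts after A ends; A is clear from here.
B starts before C ends → C and B overlap.
D starts exactly when C ends (back-to-back, no overlap); C is clear from here.
D starts before B ends → B and D overlap.
E starts before B ends → B and E overlap.
G starts after B ends; B is clear from here.
E starts before D ends → D and E overlap.
G starts after D ends; D is clear from here.
G starts after E ends; E is clear from here.
F starts before G ends → G and F overlap.
H starts before G ends → G and H overlap.
H starts before F ends → F and H overlap.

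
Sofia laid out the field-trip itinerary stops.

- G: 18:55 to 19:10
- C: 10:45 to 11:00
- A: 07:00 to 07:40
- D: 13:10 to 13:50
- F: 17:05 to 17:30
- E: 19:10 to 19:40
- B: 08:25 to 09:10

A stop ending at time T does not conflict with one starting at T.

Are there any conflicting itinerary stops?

No

Sorted by start: A, B, C, D, F, G, E.
B starts after A ends, so nothing later overlaps A either.
C starts after B ends, so nothing later overlaps B either.
D starts after C ends, so nothing later overlaps C either.
F starts after D ends, so nothing later overlaps D either.
G starts after F ends, so nothing later overlaps F either.
E starts exactly when G ends (back-to-back, no overlap).
Every pair is clear; the schedule has no overlaps.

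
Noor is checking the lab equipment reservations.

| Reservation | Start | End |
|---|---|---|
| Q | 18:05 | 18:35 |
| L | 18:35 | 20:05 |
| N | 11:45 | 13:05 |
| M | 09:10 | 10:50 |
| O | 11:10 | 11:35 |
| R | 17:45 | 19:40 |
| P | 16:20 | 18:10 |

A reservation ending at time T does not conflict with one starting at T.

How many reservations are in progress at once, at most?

3

Walk through starts and ends in time order (an end at T is processed before a start at T):
09:10 start M → 1
10:50 end M → 0
11:10 start O → 1
11:35 end O → 0
11:45 start N → 1
13:05 end N → 0
16:20 start P → 1
17:45 start R → 2
18:05 start Q → 3
18:10 end P → 2
18:35 end Q → 1
18:35 start L → 2
19:40 end R → 1
20:05 end L → 0
Peak is 3, at 18:05 (P, Q, R).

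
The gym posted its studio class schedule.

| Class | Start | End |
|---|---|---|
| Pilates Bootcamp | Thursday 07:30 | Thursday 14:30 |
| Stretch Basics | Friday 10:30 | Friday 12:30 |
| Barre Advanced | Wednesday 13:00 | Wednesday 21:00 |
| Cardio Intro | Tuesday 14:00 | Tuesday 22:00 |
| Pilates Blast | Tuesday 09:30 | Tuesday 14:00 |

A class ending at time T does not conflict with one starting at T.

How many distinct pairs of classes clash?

Sorted by start: Pilates Blast, Cardio Intro, Barre Advanced, Pilates Bootcamp, Stretch Basics.
Cardio Intro starts exactly when Pilates Blast ends (back-to-back, no overlap), so nothing later overlaps Pilates Blast either.
Barre Advanced starts after Cardio Intro ends, so nothing later overlaps Cardio Intro either.
Pilates Bootcamp starts after Barre Advanced ends, so nothing later overlaps Barre Advanced either.
Stretch Basics starts after Pilates Bootcamp ends.
No pair overlaps.

0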